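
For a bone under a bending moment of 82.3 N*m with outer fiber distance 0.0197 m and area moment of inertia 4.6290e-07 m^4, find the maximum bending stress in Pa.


sigma = M * c / I
sigma = 82.3 * 0.0197 / 4.6290e-07
M * c = 1.6213
sigma = 3.5025e+06


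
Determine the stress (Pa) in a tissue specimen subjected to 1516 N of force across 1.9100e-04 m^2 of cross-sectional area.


stress = F / A
stress = 1516 / 1.9100e-04
stress = 7.9372e+06


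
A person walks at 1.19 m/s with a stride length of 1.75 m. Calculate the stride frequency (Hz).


f = v / stride_length
f = 1.19 / 1.75
f = 0.6800


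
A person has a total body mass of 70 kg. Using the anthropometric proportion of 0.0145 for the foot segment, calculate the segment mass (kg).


m_segment = body_mass * fraction
m_segment = 70 * 0.0145
m_segment = 1.0150


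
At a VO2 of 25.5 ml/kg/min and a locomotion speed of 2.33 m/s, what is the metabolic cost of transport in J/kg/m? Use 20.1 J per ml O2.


Power per kg = VO2 * 20.1 / 60
Power per kg = 25.5 * 20.1 / 60 = 8.5425 W/kg
Cost = power_per_kg / speed
Cost = 8.5425 / 2.33
Cost = 3.6663


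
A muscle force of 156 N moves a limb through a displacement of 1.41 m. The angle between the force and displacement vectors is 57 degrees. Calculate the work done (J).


W = F * d * cos(theta)
theta = 57 deg = 0.9948 rad
cos(theta) = 0.5446
W = 156 * 1.41 * 0.5446
W = 119.7988


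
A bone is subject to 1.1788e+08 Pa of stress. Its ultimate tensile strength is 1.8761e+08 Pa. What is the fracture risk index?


FRI = applied / ultimate
FRI = 1.1788e+08 / 1.8761e+08
FRI = 0.6283


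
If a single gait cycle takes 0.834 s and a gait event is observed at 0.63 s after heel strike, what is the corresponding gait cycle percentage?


pct = (event_time / cycle_time) * 100
pct = (0.63 / 0.834) * 100
ratio = 0.7554
pct = 75.5396


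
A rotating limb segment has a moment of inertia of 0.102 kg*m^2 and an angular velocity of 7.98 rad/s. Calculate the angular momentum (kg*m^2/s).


L = I * omega
L = 0.102 * 7.98
L = 0.8140


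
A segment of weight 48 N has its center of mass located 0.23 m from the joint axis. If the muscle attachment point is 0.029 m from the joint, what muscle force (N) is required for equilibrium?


F_muscle = W * d_load / d_muscle
F_muscle = 48 * 0.23 / 0.029
Numerator = 11.0400
F_muscle = 380.6897


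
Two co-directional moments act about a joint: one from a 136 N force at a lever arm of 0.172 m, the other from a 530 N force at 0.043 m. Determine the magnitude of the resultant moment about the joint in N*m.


M = F1 * d1 + F2 * d2
M = 136 * 0.172 + 530 * 0.043
M = 23.3920 + 22.7900
M = 46.1820


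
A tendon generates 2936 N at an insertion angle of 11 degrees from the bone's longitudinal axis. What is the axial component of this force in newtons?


F_eff = F_tendon * cos(theta)
theta = 11 deg = 0.1920 rad
cos(theta) = 0.9816
F_eff = 2936 * 0.9816
F_eff = 2882.0574


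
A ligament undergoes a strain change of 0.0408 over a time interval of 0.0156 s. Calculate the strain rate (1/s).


strain_rate = delta_strain / delta_t
strain_rate = 0.0408 / 0.0156
strain_rate = 2.6154


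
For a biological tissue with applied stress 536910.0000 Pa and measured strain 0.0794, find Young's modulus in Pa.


E = stress / strain
E = 536910.0000 / 0.0794
E = 6.7621e+06


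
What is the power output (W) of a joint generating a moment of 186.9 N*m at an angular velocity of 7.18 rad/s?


P = M * omega
P = 186.9 * 7.18
P = 1341.9420


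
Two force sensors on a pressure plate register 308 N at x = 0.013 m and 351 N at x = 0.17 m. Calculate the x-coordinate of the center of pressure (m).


COP_x = (F1*x1 + F2*x2) / (F1 + F2)
COP_x = (308*0.013 + 351*0.17) / (308 + 351)
Numerator = 63.6740
Denominator = 659
COP_x = 0.0966


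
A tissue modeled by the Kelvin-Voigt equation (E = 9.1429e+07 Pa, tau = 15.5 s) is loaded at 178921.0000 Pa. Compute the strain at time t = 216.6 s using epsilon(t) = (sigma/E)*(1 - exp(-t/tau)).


epsilon(t) = (sigma/E) * (1 - exp(-t/tau))
sigma/E = 178921.0000 / 9.1429e+07 = 0.0020
exp(-t/tau) = exp(-216.6 / 15.5) = 8.5327e-07
epsilon = 0.0020 * (1 - 8.5327e-07)
epsilon = 0.0020


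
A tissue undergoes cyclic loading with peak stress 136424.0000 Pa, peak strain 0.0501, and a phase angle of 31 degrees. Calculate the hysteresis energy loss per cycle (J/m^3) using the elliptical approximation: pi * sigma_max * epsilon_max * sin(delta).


E_loss = pi * sigma_max * epsilon_max * sin(delta)
delta = 31 deg = 0.5411 rad
sin(delta) = 0.5150
E_loss = pi * 136424.0000 * 0.0501 * 0.5150
E_loss = 11059.0473


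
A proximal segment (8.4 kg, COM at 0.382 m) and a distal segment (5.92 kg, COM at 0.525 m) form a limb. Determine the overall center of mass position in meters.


COM = (m1*x1 + m2*x2) / (m1 + m2)
COM = (8.4*0.382 + 5.92*0.525) / (8.4 + 5.92)
Numerator = 6.3168
Denominator = 14.3200
COM = 0.4411


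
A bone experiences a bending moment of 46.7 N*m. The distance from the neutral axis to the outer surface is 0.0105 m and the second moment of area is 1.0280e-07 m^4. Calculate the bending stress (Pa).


sigma = M * c / I
sigma = 46.7 * 0.0105 / 1.0280e-07
M * c = 0.4904
sigma = 4.7699e+06


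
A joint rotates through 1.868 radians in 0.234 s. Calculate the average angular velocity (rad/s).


omega = delta_theta / delta_t
omega = 1.868 / 0.234
omega = 7.9829


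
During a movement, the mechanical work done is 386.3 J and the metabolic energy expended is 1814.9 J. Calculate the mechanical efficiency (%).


eta = (W_mech / E_meta) * 100
eta = (386.3 / 1814.9) * 100
ratio = 0.2128
eta = 21.2849


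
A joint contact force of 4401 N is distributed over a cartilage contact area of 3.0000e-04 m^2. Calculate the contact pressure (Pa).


P = F / A
P = 4401 / 3.0000e-04
P = 1.4670e+07


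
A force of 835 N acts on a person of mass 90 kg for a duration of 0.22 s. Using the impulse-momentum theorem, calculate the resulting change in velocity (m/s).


J = F * dt = 835 * 0.22 = 183.7000 N*s
delta_v = J / m
delta_v = 183.7000 / 90
delta_v = 2.0411


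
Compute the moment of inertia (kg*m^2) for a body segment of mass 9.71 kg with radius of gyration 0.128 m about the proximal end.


I = m * k^2
I = 9.71 * 0.128^2
k^2 = 0.0164
I = 0.1591


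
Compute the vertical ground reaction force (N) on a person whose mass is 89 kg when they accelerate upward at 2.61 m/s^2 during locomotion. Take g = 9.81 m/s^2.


GRF = m * (g + a)
GRF = 89 * (9.81 + 2.61)
GRF = 89 * 12.4200
GRF = 1105.3800


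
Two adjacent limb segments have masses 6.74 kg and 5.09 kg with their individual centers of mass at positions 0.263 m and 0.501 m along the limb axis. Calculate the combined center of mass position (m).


COM = (m1*x1 + m2*x2) / (m1 + m2)
COM = (6.74*0.263 + 5.09*0.501) / (6.74 + 5.09)
Numerator = 4.3227
Denominator = 11.8300
COM = 0.3654


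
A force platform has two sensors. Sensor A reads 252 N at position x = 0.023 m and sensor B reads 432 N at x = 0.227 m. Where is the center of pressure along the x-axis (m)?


COP_x = (F1*x1 + F2*x2) / (F1 + F2)
COP_x = (252*0.023 + 432*0.227) / (252 + 432)
Numerator = 103.8600
Denominator = 684
COP_x = 0.1518


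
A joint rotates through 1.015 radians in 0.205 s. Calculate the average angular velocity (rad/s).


omega = delta_theta / delta_t
omega = 1.015 / 0.205
omega = 4.9512


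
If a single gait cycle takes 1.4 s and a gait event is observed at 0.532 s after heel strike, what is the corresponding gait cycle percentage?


pct = (event_time / cycle_time) * 100
pct = (0.532 / 1.4) * 100
ratio = 0.3800
pct = 38.0000


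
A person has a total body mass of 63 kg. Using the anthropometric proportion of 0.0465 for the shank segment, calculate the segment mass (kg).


m_segment = body_mass * fraction
m_segment = 63 * 0.0465
m_segment = 2.9295


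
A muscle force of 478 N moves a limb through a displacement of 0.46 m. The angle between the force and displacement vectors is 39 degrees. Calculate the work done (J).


W = F * d * cos(theta)
theta = 39 deg = 0.6807 rad
cos(theta) = 0.7771
W = 478 * 0.46 * 0.7771
W = 170.8789


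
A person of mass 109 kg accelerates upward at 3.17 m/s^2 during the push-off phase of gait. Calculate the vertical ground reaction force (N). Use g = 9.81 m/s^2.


GRF = m * (g + a)
GRF = 109 * (9.81 + 3.17)
GRF = 109 * 12.9800
GRF = 1414.8200


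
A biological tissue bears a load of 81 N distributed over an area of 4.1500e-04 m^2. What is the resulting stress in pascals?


stress = F / A
stress = 81 / 4.1500e-04
stress = 195180.7229


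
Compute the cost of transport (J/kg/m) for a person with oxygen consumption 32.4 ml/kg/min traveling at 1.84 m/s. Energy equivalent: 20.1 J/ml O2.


Power per kg = VO2 * 20.1 / 60
Power per kg = 32.4 * 20.1 / 60 = 10.8540 W/kg
Cost = power_per_kg / speed
Cost = 10.8540 / 1.84
Cost = 5.8989


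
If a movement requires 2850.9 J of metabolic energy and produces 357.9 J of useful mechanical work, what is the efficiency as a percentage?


eta = (W_mech / E_meta) * 100
eta = (357.9 / 2850.9) * 100
ratio = 0.1255
eta = 12.5539


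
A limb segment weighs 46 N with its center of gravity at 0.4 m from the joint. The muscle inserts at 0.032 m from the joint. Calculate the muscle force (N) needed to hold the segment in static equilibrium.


F_muscle = W * d_load / d_muscle
F_muscle = 46 * 0.4 / 0.032
Numerator = 18.4000
F_muscle = 575.0000


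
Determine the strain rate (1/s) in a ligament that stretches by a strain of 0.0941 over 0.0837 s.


strain_rate = delta_strain / delta_t
strain_rate = 0.0941 / 0.0837
strain_rate = 1.1243


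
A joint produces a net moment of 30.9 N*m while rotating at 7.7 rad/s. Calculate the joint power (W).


P = M * omega
P = 30.9 * 7.7
P = 237.9300


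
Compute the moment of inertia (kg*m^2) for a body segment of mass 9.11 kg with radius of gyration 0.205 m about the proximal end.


I = m * k^2
I = 9.11 * 0.205^2
k^2 = 0.0420
I = 0.3828


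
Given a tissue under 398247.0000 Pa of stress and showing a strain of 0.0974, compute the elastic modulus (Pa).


E = stress / strain
E = 398247.0000 / 0.0974
E = 4.0888e+06


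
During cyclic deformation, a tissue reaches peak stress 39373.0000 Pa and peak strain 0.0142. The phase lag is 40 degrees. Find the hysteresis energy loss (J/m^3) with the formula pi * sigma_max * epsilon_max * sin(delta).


E_loss = pi * sigma_max * epsilon_max * sin(delta)
delta = 40 deg = 0.6981 rad
sin(delta) = 0.6428
E_loss = pi * 39373.0000 * 0.0142 * 0.6428
E_loss = 1129.0267


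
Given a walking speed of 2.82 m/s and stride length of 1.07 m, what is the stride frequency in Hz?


f = v / stride_length
f = 2.82 / 1.07
f = 2.6355


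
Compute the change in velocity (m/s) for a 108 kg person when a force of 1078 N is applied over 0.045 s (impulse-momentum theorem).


J = F * dt = 1078 * 0.045 = 48.5100 N*s
delta_v = J / m
delta_v = 48.5100 / 108
delta_v = 0.4492


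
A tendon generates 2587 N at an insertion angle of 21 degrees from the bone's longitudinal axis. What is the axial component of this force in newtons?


F_eff = F_tendon * cos(theta)
theta = 21 deg = 0.3665 rad
cos(theta) = 0.9336
F_eff = 2587 * 0.9336
F_eff = 2415.1726


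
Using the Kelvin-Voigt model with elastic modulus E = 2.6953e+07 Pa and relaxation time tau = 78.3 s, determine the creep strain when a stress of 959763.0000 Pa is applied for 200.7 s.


epsilon(t) = (sigma/E) * (1 - exp(-t/tau))
sigma/E = 959763.0000 / 2.6953e+07 = 0.0356
exp(-t/tau) = exp(-200.7 / 78.3) = 0.0771
epsilon = 0.0356 * (1 - 0.0771)
epsilon = 0.0329


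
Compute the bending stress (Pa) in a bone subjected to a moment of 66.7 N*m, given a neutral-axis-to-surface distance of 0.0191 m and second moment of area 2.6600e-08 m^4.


sigma = M * c / I
sigma = 66.7 * 0.0191 / 2.6600e-08
M * c = 1.2740
sigma = 4.7894e+07


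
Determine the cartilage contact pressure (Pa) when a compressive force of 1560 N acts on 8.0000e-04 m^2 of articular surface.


P = F / A
P = 1560 / 8.0000e-04
P = 1.9500e+06


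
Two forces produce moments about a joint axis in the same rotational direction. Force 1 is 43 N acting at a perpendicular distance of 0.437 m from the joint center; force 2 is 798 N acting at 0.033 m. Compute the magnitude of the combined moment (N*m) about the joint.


M = F1 * d1 + F2 * d2
M = 43 * 0.437 + 798 * 0.033
M = 18.7910 + 26.3340
M = 45.1250


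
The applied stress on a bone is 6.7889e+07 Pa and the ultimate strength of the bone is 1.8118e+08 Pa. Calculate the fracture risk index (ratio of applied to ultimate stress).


FRI = applied / ultimate
FRI = 6.7889e+07 / 1.8118e+08
FRI = 0.3747


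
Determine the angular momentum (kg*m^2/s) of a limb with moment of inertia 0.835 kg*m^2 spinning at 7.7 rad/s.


L = I * omega
L = 0.835 * 7.7
L = 6.4295


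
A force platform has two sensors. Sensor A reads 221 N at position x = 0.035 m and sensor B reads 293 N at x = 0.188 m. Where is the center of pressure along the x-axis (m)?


COP_x = (F1*x1 + F2*x2) / (F1 + F2)
COP_x = (221*0.035 + 293*0.188) / (221 + 293)
Numerator = 62.8190
Denominator = 514
COP_x = 0.1222


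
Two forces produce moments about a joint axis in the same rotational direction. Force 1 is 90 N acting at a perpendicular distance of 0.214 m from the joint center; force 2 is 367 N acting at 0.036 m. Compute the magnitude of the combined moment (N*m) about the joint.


M = F1 * d1 + F2 * d2
M = 90 * 0.214 + 367 * 0.036
M = 19.2600 + 13.2120
M = 32.4720


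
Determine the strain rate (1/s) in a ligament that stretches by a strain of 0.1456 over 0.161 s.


strain_rate = delta_strain / delta_t
strain_rate = 0.1456 / 0.161
strain_rate = 0.9043


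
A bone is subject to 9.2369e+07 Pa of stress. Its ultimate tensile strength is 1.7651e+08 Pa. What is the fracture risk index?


FRI = applied / ultimate
FRI = 9.2369e+07 / 1.7651e+08
FRI = 0.5233


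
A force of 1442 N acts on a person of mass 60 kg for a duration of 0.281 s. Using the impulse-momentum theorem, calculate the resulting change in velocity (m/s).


J = F * dt = 1442 * 0.281 = 405.2020 N*s
delta_v = J / m
delta_v = 405.2020 / 60
delta_v = 6.7534


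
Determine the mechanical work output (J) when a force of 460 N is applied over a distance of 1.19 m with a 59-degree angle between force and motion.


W = F * d * cos(theta)
theta = 59 deg = 1.0297 rad
cos(theta) = 0.5150
W = 460 * 1.19 * 0.5150
W = 281.9318


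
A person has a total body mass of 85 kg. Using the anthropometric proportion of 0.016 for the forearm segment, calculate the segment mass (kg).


m_segment = body_mass * fraction
m_segment = 85 * 0.016
m_segment = 1.3600


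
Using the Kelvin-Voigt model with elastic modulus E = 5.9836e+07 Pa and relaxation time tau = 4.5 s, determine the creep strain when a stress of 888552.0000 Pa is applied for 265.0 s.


epsilon(t) = (sigma/E) * (1 - exp(-t/tau))
sigma/E = 888552.0000 / 5.9836e+07 = 0.0148
exp(-t/tau) = exp(-265.0 / 4.5) = 2.6600e-26
epsilon = 0.0148 * (1 - 2.6600e-26)
epsilon = 0.0148


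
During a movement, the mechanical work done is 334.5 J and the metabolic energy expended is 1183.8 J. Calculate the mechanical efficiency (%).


eta = (W_mech / E_meta) * 100
eta = (334.5 / 1183.8) * 100
ratio = 0.2826
eta = 28.2565


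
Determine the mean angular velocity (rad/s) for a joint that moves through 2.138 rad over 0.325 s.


omega = delta_theta / delta_t
omega = 2.138 / 0.325
omega = 6.5785


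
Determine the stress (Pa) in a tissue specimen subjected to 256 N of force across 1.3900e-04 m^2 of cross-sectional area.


stress = F / A
stress = 256 / 1.3900e-04
stress = 1.8417e+06


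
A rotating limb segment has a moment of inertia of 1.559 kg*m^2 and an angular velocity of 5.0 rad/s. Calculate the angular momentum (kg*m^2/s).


L = I * omega
L = 1.559 * 5.0
L = 7.7950


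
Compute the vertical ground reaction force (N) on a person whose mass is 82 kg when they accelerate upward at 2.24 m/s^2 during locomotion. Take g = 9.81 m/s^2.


GRF = m * (g + a)
GRF = 82 * (9.81 + 2.24)
GRF = 82 * 12.0500
GRF = 988.1000


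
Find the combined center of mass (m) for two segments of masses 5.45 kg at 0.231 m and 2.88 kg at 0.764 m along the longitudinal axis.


COM = (m1*x1 + m2*x2) / (m1 + m2)
COM = (5.45*0.231 + 2.88*0.764) / (5.45 + 2.88)
Numerator = 3.4593
Denominator = 8.3300
COM = 0.4153


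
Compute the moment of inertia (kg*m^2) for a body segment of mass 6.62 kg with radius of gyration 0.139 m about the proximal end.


I = m * k^2
I = 6.62 * 0.139^2
k^2 = 0.0193
I = 0.1279


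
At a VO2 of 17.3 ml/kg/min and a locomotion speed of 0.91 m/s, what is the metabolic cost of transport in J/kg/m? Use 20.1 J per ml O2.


Power per kg = VO2 * 20.1 / 60
Power per kg = 17.3 * 20.1 / 60 = 5.7955 W/kg
Cost = power_per_kg / speed
Cost = 5.7955 / 0.91
Cost = 6.3687


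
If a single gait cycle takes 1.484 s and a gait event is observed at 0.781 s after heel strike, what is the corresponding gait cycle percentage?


pct = (event_time / cycle_time) * 100
pct = (0.781 / 1.484) * 100
ratio = 0.5263
pct = 52.6280


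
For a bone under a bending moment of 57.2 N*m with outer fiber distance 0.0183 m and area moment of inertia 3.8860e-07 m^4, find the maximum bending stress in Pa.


sigma = M * c / I
sigma = 57.2 * 0.0183 / 3.8860e-07
M * c = 1.0468
sigma = 2.6937e+06


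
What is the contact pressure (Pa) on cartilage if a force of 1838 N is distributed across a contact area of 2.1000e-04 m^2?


P = F / A
P = 1838 / 2.1000e-04
P = 8.7524e+06


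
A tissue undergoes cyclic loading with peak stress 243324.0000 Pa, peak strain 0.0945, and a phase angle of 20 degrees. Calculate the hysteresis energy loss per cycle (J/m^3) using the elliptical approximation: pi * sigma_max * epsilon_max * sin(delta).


E_loss = pi * sigma_max * epsilon_max * sin(delta)
delta = 20 deg = 0.3491 rad
sin(delta) = 0.3420
E_loss = pi * 243324.0000 * 0.0945 * 0.3420
E_loss = 24706.9032


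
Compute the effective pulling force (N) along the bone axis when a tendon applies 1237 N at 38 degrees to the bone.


F_eff = F_tendon * cos(theta)
theta = 38 deg = 0.6632 rad
cos(theta) = 0.7880
F_eff = 1237 * 0.7880
F_eff = 974.7693


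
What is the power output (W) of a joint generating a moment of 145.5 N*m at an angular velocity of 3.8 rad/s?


P = M * omega
P = 145.5 * 3.8
P = 552.9000


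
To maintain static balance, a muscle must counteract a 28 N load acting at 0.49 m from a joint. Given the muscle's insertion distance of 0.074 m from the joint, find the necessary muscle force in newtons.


F_muscle = W * d_load / d_muscle
F_muscle = 28 * 0.49 / 0.074
Numerator = 13.7200
F_muscle = 185.4054


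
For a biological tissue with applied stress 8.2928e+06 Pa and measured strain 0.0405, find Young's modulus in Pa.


E = stress / strain
E = 8.2928e+06 / 0.0405
E = 2.0476e+08


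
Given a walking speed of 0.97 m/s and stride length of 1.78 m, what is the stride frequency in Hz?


f = v / stride_length
f = 0.97 / 1.78
f = 0.5449


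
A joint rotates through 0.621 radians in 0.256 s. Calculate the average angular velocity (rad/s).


omega = delta_theta / delta_t
omega = 0.621 / 0.256
omega = 2.4258


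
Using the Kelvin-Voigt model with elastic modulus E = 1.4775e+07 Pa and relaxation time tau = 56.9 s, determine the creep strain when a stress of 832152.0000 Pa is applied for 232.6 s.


epsilon(t) = (sigma/E) * (1 - exp(-t/tau))
sigma/E = 832152.0000 / 1.4775e+07 = 0.0563
exp(-t/tau) = exp(-232.6 / 56.9) = 0.0168
epsilon = 0.0563 * (1 - 0.0168)
epsilon = 0.0554


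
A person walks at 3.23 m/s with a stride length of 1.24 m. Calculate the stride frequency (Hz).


f = v / stride_length
f = 3.23 / 1.24
f = 2.6048


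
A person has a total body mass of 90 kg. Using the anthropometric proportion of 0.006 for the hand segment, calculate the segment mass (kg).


m_segment = body_mass * fraction
m_segment = 90 * 0.006
m_segment = 0.5400


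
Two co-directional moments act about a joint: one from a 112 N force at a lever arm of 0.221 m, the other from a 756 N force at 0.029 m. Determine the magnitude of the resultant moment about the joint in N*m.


M = F1 * d1 + F2 * d2
M = 112 * 0.221 + 756 * 0.029
M = 24.7520 + 21.9240
M = 46.6760


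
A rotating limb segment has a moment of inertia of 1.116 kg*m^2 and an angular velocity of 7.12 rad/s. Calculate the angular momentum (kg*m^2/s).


L = I * omega
L = 1.116 * 7.12
L = 7.9459


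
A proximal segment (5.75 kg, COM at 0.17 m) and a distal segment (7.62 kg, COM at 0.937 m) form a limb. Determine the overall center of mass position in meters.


COM = (m1*x1 + m2*x2) / (m1 + m2)
COM = (5.75*0.17 + 7.62*0.937) / (5.75 + 7.62)
Numerator = 8.1174
Denominator = 13.3700
COM = 0.6071


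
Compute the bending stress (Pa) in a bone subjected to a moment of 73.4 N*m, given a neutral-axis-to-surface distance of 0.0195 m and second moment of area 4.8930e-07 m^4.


sigma = M * c / I
sigma = 73.4 * 0.0195 / 4.8930e-07
M * c = 1.4313
sigma = 2.9252e+06


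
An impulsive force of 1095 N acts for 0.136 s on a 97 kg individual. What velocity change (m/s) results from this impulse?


J = F * dt = 1095 * 0.136 = 148.9200 N*s
delta_v = J / m
delta_v = 148.9200 / 97
delta_v = 1.5353


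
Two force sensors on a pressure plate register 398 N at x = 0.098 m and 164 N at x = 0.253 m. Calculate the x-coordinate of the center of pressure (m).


COP_x = (F1*x1 + F2*x2) / (F1 + F2)
COP_x = (398*0.098 + 164*0.253) / (398 + 164)
Numerator = 80.4960
Denominator = 562
COP_x = 0.1432


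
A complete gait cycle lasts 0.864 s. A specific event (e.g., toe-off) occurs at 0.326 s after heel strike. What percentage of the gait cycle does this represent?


pct = (event_time / cycle_time) * 100
pct = (0.326 / 0.864) * 100
ratio = 0.3773
pct = 37.7315


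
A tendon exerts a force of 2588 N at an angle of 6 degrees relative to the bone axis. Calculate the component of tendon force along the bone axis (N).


F_eff = F_tendon * cos(theta)
theta = 6 deg = 0.1047 rad
cos(theta) = 0.9945
F_eff = 2588 * 0.9945
F_eff = 2573.8227


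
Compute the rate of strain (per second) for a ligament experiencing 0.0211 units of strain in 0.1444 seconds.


strain_rate = delta_strain / delta_t
strain_rate = 0.0211 / 0.1444
strain_rate = 0.1461


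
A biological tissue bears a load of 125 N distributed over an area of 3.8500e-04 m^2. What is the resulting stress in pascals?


stress = F / A
stress = 125 / 3.8500e-04
stress = 324675.3247


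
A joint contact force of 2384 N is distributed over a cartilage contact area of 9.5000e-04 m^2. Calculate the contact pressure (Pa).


P = F / A
P = 2384 / 9.5000e-04
P = 2.5095e+06


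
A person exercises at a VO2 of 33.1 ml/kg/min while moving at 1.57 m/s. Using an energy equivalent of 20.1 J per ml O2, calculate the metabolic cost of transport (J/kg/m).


Power per kg = VO2 * 20.1 / 60
Power per kg = 33.1 * 20.1 / 60 = 11.0885 W/kg
Cost = power_per_kg / speed
Cost = 11.0885 / 1.57
Cost = 7.0627


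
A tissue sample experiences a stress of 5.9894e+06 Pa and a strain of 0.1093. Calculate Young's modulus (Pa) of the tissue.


E = stress / strain
E = 5.9894e+06 / 0.1093
E = 5.4798e+07


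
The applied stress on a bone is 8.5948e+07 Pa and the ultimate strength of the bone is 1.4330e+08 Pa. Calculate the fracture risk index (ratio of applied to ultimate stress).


FRI = applied / ultimate
FRI = 8.5948e+07 / 1.4330e+08
FRI = 0.5998


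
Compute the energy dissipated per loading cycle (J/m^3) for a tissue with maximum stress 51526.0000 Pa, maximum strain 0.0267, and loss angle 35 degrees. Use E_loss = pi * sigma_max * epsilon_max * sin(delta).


E_loss = pi * sigma_max * epsilon_max * sin(delta)
delta = 35 deg = 0.6109 rad
sin(delta) = 0.5736
E_loss = pi * 51526.0000 * 0.0267 * 0.5736
E_loss = 2479.0133


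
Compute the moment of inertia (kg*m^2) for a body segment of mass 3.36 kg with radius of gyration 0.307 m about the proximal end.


I = m * k^2
I = 3.36 * 0.307^2
k^2 = 0.0942
I = 0.3167


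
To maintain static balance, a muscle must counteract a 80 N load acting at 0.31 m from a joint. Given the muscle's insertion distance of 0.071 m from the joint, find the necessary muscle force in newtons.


F_muscle = W * d_load / d_muscle
F_muscle = 80 * 0.31 / 0.071
Numerator = 24.8000
F_muscle = 349.2958


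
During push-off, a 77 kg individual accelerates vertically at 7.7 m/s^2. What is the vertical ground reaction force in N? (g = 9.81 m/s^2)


GRF = m * (g + a)
GRF = 77 * (9.81 + 7.7)
GRF = 77 * 17.5100
GRF = 1348.2700


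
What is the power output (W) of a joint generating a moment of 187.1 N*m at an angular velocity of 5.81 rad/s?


P = M * omega
P = 187.1 * 5.81
P = 1087.0510


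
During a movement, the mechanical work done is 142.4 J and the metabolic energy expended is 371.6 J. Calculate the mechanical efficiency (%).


eta = (W_mech / E_meta) * 100
eta = (142.4 / 371.6) * 100
ratio = 0.3832
eta = 38.3208


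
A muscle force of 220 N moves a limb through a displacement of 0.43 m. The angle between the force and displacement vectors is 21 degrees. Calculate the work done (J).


W = F * d * cos(theta)
theta = 21 deg = 0.3665 rad
cos(theta) = 0.9336
W = 220 * 0.43 * 0.9336
W = 88.3167


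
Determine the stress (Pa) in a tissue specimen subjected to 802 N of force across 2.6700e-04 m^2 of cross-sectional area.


stress = F / A
stress = 802 / 2.6700e-04
stress = 3.0037e+06


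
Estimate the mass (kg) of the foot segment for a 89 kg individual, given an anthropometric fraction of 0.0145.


m_segment = body_mass * fraction
m_segment = 89 * 0.0145
m_segment = 1.2905


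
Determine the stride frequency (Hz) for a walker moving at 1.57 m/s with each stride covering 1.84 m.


f = v / stride_length
f = 1.57 / 1.84
f = 0.8533


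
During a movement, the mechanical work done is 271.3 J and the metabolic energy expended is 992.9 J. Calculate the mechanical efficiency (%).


eta = (W_mech / E_meta) * 100
eta = (271.3 / 992.9) * 100
ratio = 0.2732
eta = 27.3240


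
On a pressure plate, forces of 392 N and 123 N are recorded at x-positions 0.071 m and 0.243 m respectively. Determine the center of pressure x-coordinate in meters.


COP_x = (F1*x1 + F2*x2) / (F1 + F2)
COP_x = (392*0.071 + 123*0.243) / (392 + 123)
Numerator = 57.7210
Denominator = 515
COP_x = 0.1121


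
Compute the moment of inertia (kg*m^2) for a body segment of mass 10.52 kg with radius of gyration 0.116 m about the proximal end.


I = m * k^2
I = 10.52 * 0.116^2
k^2 = 0.0135
I = 0.1416


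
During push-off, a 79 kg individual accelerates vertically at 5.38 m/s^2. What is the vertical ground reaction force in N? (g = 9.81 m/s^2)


GRF = m * (g + a)
GRF = 79 * (9.81 + 5.38)
GRF = 79 * 15.1900
GRF = 1200.0100


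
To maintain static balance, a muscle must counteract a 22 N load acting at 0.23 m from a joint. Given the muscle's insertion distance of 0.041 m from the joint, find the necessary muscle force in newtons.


F_muscle = W * d_load / d_muscle
F_muscle = 22 * 0.23 / 0.041
Numerator = 5.0600
F_muscle = 123.4146


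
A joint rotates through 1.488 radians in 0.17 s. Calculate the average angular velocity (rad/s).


omega = delta_theta / delta_t
omega = 1.488 / 0.17
omega = 8.7529


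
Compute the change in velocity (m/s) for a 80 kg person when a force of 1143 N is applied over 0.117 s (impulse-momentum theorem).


J = F * dt = 1143 * 0.117 = 133.7310 N*s
delta_v = J / m
delta_v = 133.7310 / 80
delta_v = 1.6716


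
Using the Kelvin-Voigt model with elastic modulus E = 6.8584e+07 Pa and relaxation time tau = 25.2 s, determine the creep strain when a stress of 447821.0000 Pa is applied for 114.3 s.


epsilon(t) = (sigma/E) * (1 - exp(-t/tau))
sigma/E = 447821.0000 / 6.8584e+07 = 0.0065
exp(-t/tau) = exp(-114.3 / 25.2) = 0.0107
epsilon = 0.0065 * (1 - 0.0107)
epsilon = 0.0065


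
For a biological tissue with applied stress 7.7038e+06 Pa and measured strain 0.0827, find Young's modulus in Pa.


E = stress / strain
E = 7.7038e+06 / 0.0827
E = 9.3154e+07


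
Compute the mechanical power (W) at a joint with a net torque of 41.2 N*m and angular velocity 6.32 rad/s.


P = M * omega
P = 41.2 * 6.32
P = 260.3840


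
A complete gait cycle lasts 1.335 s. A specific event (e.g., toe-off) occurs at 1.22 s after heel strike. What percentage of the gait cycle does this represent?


pct = (event_time / cycle_time) * 100
pct = (1.22 / 1.335) * 100
ratio = 0.9139
pct = 91.3858


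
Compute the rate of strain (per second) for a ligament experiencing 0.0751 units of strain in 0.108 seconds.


strain_rate = delta_strain / delta_t
strain_rate = 0.0751 / 0.108
strain_rate = 0.6954


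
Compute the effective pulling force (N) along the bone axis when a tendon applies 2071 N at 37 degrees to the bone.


F_eff = F_tendon * cos(theta)
theta = 37 deg = 0.6458 rad
cos(theta) = 0.7986
F_eff = 2071 * 0.7986
F_eff = 1653.9741


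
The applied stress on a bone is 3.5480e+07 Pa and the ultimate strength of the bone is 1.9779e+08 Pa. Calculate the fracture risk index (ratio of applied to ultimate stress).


FRI = applied / ultimate
FRI = 3.5480e+07 / 1.9779e+08
FRI = 0.1794


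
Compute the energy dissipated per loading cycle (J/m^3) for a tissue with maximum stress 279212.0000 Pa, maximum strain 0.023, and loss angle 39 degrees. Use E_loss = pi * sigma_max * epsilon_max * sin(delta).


E_loss = pi * sigma_max * epsilon_max * sin(delta)
delta = 39 deg = 0.6807 rad
sin(delta) = 0.6293
E_loss = pi * 279212.0000 * 0.023 * 0.6293
E_loss = 12696.4876


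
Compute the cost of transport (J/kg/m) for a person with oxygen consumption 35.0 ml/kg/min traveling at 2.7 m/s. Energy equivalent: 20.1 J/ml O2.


Power per kg = VO2 * 20.1 / 60
Power per kg = 35.0 * 20.1 / 60 = 11.7250 W/kg
Cost = power_per_kg / speed
Cost = 11.7250 / 2.7
Cost = 4.3426


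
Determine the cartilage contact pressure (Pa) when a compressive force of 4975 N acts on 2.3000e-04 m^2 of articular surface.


P = F / A
P = 4975 / 2.3000e-04
P = 2.1630e+07


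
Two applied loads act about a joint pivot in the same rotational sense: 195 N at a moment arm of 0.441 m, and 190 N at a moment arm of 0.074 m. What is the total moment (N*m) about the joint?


M = F1 * d1 + F2 * d2
M = 195 * 0.441 + 190 * 0.074
M = 85.9950 + 14.0600
M = 100.0550


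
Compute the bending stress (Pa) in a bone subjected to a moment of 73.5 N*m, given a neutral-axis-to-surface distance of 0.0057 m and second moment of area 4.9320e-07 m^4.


sigma = M * c / I
sigma = 73.5 * 0.0057 / 4.9320e-07
M * c = 0.4189
sigma = 849452.5547


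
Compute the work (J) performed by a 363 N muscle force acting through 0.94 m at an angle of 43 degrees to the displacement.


W = F * d * cos(theta)
theta = 43 deg = 0.7505 rad
cos(theta) = 0.7314
W = 363 * 0.94 * 0.7314
W = 249.5525


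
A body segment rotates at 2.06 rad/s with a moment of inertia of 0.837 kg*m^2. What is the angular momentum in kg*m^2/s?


L = I * omega
L = 0.837 * 2.06
L = 1.7242


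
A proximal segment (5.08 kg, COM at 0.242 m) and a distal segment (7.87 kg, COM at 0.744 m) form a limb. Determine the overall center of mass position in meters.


COM = (m1*x1 + m2*x2) / (m1 + m2)
COM = (5.08*0.242 + 7.87*0.744) / (5.08 + 7.87)
Numerator = 7.0846
Denominator = 12.9500
COM = 0.5471


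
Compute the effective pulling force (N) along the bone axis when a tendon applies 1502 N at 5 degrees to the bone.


F_eff = F_tendon * cos(theta)
theta = 5 deg = 0.0873 rad
cos(theta) = 0.9962
F_eff = 1502 * 0.9962
F_eff = 1496.2844


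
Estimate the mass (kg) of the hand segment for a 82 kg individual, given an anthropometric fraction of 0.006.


m_segment = body_mass * fraction
m_segment = 82 * 0.006
m_segment = 0.4920


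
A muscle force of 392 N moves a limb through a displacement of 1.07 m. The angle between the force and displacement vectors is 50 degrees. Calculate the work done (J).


W = F * d * cos(theta)
theta = 50 deg = 0.8727 rad
cos(theta) = 0.6428
W = 392 * 1.07 * 0.6428
W = 269.6108


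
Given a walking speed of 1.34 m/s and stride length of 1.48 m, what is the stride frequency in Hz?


f = v / stride_length
f = 1.34 / 1.48
f = 0.9054


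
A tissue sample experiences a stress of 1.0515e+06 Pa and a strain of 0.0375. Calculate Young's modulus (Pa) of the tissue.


E = stress / strain
E = 1.0515e+06 / 0.0375
E = 2.8040e+07


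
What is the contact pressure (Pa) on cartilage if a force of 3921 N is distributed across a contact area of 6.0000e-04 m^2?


P = F / A
P = 3921 / 6.0000e-04
P = 6.5350e+06


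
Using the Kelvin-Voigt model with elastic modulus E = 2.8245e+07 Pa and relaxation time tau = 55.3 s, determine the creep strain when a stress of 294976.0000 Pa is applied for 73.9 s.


epsilon(t) = (sigma/E) * (1 - exp(-t/tau))
sigma/E = 294976.0000 / 2.8245e+07 = 0.0104
exp(-t/tau) = exp(-73.9 / 55.3) = 0.2628
epsilon = 0.0104 * (1 - 0.2628)
epsilon = 0.0077


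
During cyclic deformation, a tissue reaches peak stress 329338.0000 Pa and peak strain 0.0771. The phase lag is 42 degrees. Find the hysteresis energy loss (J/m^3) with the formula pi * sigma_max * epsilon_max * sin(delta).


E_loss = pi * sigma_max * epsilon_max * sin(delta)
delta = 42 deg = 0.7330 rad
sin(delta) = 0.6691
E_loss = pi * 329338.0000 * 0.0771 * 0.6691
E_loss = 53377.3477


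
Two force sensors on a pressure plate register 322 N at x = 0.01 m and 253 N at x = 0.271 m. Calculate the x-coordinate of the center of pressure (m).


COP_x = (F1*x1 + F2*x2) / (F1 + F2)
COP_x = (322*0.01 + 253*0.271) / (322 + 253)
Numerator = 71.7830
Denominator = 575
COP_x = 0.1248


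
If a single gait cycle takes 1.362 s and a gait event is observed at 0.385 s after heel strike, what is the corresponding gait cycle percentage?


pct = (event_time / cycle_time) * 100
pct = (0.385 / 1.362) * 100
ratio = 0.2827
pct = 28.2673


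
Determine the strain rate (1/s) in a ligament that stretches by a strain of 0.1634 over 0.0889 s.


strain_rate = delta_strain / delta_t
strain_rate = 0.1634 / 0.0889
strain_rate = 1.8380


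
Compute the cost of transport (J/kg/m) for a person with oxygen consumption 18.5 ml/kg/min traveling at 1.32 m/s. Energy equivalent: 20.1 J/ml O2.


Power per kg = VO2 * 20.1 / 60
Power per kg = 18.5 * 20.1 / 60 = 6.1975 W/kg
Cost = power_per_kg / speed
Cost = 6.1975 / 1.32
Cost = 4.6951


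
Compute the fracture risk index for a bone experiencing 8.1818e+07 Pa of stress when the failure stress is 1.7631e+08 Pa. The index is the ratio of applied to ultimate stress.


FRI = applied / ultimate
FRI = 8.1818e+07 / 1.7631e+08
FRI = 0.4641


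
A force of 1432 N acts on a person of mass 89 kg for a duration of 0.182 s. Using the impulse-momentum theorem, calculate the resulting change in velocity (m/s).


J = F * dt = 1432 * 0.182 = 260.6240 N*s
delta_v = J / m
delta_v = 260.6240 / 89
delta_v = 2.9284


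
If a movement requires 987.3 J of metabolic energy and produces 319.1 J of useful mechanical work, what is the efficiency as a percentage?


eta = (W_mech / E_meta) * 100
eta = (319.1 / 987.3) * 100
ratio = 0.3232
eta = 32.3205


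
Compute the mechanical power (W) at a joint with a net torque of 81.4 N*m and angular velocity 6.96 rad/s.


P = M * omega
P = 81.4 * 6.96
P = 566.5440


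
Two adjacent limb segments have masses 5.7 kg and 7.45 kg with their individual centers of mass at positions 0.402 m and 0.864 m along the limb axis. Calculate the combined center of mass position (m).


COM = (m1*x1 + m2*x2) / (m1 + m2)
COM = (5.7*0.402 + 7.45*0.864) / (5.7 + 7.45)
Numerator = 8.7282
Denominator = 13.1500
COM = 0.6637


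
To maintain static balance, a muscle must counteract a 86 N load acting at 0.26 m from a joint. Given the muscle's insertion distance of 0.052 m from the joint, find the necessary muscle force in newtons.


F_muscle = W * d_load / d_muscle
F_muscle = 86 * 0.26 / 0.052
Numerator = 22.3600
F_muscle = 430.0000


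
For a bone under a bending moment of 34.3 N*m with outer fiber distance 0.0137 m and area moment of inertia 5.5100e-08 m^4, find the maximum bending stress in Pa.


sigma = M * c / I
sigma = 34.3 * 0.0137 / 5.5100e-08
M * c = 0.4699
sigma = 8.5283e+06


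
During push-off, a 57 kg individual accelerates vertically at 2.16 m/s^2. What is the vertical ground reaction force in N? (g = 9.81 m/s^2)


GRF = m * (g + a)
GRF = 57 * (9.81 + 2.16)
GRF = 57 * 11.9700
GRF = 682.2900


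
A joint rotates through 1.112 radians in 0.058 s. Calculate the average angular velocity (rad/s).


omega = delta_theta / delta_t
omega = 1.112 / 0.058
omega = 19.1724


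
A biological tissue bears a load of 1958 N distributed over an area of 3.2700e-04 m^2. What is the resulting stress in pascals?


stress = F / A
stress = 1958 / 3.2700e-04
stress = 5.9878e+06


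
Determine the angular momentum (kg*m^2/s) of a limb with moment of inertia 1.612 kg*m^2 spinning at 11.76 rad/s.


L = I * omega
L = 1.612 * 11.76
L = 18.9571


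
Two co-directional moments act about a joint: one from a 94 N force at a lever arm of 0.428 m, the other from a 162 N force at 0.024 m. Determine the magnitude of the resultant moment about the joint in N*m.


M = F1 * d1 + F2 * d2
M = 94 * 0.428 + 162 * 0.024
M = 40.2320 + 3.8880
M = 44.1200


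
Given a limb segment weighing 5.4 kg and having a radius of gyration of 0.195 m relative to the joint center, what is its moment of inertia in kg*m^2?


I = m * k^2
I = 5.4 * 0.195^2
k^2 = 0.0380
I = 0.2053


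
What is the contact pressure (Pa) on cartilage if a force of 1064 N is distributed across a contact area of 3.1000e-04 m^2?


P = F / A
P = 1064 / 3.1000e-04
P = 3.4323e+06


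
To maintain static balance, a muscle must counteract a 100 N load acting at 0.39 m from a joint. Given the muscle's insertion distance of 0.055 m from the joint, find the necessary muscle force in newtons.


F_muscle = W * d_load / d_muscle
F_muscle = 100 * 0.39 / 0.055
Numerator = 39.0000
F_muscle = 709.0909


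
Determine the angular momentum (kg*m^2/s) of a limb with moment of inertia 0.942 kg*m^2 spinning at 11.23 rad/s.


L = I * omega
L = 0.942 * 11.23
L = 10.5787


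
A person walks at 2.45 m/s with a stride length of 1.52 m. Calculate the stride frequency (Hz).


f = v / stride_length
f = 2.45 / 1.52
f = 1.6118


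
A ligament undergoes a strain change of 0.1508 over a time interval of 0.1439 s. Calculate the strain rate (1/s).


strain_rate = delta_strain / delta_t
strain_rate = 0.1508 / 0.1439
strain_rate = 1.0479


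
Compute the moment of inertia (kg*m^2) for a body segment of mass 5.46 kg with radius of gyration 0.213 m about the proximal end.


I = m * k^2
I = 5.46 * 0.213^2
k^2 = 0.0454
I = 0.2477


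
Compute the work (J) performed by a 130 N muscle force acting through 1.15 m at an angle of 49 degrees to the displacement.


W = F * d * cos(theta)
theta = 49 deg = 0.8552 rad
cos(theta) = 0.6561
W = 130 * 1.15 * 0.6561
W = 98.0808


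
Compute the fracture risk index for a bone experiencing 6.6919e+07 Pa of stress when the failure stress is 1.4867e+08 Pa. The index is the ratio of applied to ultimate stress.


FRI = applied / ultimate
FRI = 6.6919e+07 / 1.4867e+08
FRI = 0.4501


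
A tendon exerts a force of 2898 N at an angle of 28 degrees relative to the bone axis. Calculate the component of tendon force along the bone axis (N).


F_eff = F_tendon * cos(theta)
theta = 28 deg = 0.4887 rad
cos(theta) = 0.8829
F_eff = 2898 * 0.8829
F_eff = 2558.7821
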